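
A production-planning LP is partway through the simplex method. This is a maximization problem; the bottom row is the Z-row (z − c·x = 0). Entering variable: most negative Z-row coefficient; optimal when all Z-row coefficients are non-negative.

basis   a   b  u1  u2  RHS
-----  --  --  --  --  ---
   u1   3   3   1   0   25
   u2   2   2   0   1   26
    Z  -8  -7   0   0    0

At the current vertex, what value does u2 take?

26

u2 is basic (row 2); its value is the RHS of that row, 26.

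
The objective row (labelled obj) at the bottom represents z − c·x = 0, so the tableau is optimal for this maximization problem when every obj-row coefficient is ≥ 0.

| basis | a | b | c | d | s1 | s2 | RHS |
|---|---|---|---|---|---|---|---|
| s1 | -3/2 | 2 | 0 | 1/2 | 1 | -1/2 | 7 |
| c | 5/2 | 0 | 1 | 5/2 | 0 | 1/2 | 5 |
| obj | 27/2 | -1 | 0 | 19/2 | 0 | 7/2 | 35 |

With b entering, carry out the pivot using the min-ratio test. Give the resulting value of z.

77/2

Ratio test on column b — row 1: 7/2 = 7/2; row 2: entry 0 ≤ 0. Minimum is 7/2 at row 1 (s1 leaves); pivot element 2.
Pivot on row 1; the obj-row RHS becomes 35 − (-1)·(7/2) = 77/2.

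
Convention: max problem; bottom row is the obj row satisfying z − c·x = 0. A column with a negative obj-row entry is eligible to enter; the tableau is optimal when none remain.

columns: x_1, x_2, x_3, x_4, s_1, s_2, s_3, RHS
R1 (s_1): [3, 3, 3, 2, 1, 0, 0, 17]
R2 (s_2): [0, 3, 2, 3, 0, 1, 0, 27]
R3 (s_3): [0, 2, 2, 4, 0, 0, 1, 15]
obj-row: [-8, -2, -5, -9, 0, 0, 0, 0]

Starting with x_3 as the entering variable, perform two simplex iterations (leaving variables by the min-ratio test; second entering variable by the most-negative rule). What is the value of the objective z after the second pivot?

289/8

Ratio test on column x_3 — row 1: 17/3 = 17/3; row 2: 27/2 = 27/2; row 3: 15/2 = 15/2. Minimum is 17/3 at row 1 (s_1 leaves); pivot element 3.
Pivot on row 1; the obj-row RHS becomes 0 − (-5)·(17/3) = 85/3.
Next entering variable (most negative obj-row entry -17/3): x_4.
Ratio test on column x_4 — row 1: (17/3)/(2/3) = 17/2; row 2: (47/3)/(5/3) = 47/5; row 3: (11/3)/(8/3) = 11/8. Minimum is 11/8 at row 3 (s_3 leaves); pivot element 8/3.
After the second pivot the obj-row RHS is 85/3 − (-17/3)·(11/8) = 289/8.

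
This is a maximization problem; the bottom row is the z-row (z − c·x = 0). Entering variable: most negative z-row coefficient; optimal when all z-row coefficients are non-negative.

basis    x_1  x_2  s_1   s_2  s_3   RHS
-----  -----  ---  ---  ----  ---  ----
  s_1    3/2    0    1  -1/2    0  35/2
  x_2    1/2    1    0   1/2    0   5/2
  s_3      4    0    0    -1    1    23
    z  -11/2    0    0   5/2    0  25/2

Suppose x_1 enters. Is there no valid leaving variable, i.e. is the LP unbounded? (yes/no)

Column x_1 has positive entries in row(s) 1, 2, 3, so the ratio test bounds it — not unbounded.

no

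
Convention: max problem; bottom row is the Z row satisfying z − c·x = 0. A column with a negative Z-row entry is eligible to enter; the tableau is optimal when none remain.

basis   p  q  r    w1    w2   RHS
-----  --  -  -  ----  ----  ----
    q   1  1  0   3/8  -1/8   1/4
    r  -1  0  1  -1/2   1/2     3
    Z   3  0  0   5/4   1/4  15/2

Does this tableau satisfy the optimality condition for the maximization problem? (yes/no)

yes

Every Z-row coefficient is ≥ 0, so the tableau is optimal.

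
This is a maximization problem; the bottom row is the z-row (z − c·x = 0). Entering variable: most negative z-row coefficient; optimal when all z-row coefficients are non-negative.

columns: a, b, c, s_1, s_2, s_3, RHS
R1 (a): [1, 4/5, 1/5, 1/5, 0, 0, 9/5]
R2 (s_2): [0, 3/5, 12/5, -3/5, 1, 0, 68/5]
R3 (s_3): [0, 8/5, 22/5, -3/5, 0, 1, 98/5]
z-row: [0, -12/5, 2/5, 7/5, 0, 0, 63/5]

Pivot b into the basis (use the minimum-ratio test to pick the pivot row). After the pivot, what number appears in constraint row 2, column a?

Ratio test on column b — row 1: (9/5)/(4/5) = 9/4; row 2: (68/5)/(3/5) = 68/3; row 3: (98/5)/(8/5) = 49/4. Minimum is 9/4 at row 1 (a leaves); pivot element 4/5.
Divide row 1 by 4/5; eliminate column b from the other rows.
Row 2 update in column a: 0 − (3/5)·(5/4) = -3/4.

-3/4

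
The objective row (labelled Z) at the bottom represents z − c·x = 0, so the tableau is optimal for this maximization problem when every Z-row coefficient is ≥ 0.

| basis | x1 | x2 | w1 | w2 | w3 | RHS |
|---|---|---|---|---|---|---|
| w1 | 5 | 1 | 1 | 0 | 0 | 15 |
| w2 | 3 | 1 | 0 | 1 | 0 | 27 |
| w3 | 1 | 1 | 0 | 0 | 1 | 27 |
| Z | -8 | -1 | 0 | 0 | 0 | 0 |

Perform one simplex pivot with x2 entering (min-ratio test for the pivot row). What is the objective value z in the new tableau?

15

Ratio test on column x2 — row 1: 15/1 = 15; row 2: 27/1 = 27; row 3: 27/1 = 27. Minimum is 15 at row 1 (w1 leaves); pivot element 1.
Pivot on row 1; the Z-row RHS becomes 0 − (-1)·15 = 15.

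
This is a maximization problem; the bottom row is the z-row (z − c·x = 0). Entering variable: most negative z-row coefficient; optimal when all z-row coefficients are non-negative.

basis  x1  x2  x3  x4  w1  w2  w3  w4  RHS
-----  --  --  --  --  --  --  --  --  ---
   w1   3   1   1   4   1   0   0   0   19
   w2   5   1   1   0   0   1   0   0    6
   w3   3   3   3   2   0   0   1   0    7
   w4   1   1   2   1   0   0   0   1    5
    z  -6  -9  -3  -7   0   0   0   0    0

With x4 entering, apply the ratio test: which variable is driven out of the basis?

Column x4 entries and ratios — w1: 19/4 = 19/4; w2: 0 ≤ 0, skip; w3: 7/2 = 7/2; w4: 5/1 = 5.
Smallest ratio is 7/2 in the row of w3, so w3 leaves.

w3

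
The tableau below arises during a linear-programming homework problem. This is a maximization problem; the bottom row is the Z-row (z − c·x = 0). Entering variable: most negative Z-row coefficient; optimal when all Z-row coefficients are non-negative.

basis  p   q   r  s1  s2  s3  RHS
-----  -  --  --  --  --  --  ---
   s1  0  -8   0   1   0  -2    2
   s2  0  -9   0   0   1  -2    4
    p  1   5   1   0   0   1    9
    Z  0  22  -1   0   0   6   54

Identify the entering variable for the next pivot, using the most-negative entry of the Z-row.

Negative Z-row entries: r: -1.
The most negative is -1 in column r, so r enters.

r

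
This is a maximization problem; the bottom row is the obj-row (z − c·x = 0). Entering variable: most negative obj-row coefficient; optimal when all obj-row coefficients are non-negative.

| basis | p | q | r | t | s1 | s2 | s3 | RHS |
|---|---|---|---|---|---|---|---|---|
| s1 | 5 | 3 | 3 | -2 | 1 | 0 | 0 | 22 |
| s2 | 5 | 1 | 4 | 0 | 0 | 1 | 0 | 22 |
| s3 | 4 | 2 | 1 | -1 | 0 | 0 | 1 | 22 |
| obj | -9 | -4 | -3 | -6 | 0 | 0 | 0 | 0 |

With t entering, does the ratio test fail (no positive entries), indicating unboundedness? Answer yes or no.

yes

Every constraint-row entry in column t is ≤ 0, so increasing t is unbounded.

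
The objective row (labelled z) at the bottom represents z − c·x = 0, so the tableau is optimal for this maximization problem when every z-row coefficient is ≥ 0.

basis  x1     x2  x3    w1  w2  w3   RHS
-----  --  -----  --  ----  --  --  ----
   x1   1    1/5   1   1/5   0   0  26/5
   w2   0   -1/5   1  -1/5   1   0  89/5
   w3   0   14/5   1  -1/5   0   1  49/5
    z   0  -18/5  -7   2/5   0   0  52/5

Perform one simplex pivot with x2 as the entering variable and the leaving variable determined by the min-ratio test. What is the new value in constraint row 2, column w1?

-3/14

Ratio test on column x2 — row 1: (26/5)/(1/5) = 26; row 2: entry -1/5 ≤ 0; row 3: (49/5)/(14/5) = 7/2. Minimum is 7/2 at row 3 (w3 leaves); pivot element 14/5.
Divide row 3 by 14/5; eliminate column x2 from the other rows.
Row 2 update in column w1: -1/5 − (-1/5)·(-1/14) = -3/14.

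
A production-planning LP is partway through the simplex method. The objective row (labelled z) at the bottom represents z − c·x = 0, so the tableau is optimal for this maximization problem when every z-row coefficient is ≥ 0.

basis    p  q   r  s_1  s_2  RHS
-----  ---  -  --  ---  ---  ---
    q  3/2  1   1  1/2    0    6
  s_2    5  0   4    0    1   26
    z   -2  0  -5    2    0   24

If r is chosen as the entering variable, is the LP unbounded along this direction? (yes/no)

no

Column r has positive entries in row(s) 1, 2, so the ratio test bounds it — not unbounded.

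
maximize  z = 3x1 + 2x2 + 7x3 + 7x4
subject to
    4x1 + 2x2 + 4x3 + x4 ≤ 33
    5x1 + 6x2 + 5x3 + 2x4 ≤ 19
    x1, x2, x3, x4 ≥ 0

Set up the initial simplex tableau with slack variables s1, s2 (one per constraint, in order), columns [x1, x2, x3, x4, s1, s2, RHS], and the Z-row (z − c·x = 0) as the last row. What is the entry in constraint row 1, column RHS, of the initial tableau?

33

The RHS of constraint 1 is b_1 = 33.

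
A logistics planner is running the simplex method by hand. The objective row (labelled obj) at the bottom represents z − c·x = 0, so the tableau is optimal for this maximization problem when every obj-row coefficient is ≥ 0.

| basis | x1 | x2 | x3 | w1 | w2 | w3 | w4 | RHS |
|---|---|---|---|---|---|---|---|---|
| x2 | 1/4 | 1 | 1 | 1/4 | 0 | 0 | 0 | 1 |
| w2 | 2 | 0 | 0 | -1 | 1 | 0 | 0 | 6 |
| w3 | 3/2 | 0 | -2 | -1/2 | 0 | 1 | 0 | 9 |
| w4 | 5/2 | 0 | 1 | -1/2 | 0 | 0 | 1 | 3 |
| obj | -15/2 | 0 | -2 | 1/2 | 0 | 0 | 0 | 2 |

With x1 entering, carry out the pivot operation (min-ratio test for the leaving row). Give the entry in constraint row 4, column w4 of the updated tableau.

Ratio test on column x1 — row 1: 1/(1/4) = 4; row 2: 6/2 = 3; row 3: 9/(3/2) = 6; row 4: 3/(5/2) = 6/5. Minimum is 6/5 at row 4 (w4 leaves); pivot element 5/2.
Divide row 4 by 5/2; eliminate column x1 from the other rows.
In the new row 4, the w4 entry is the old entry divided by the pivot: 1/(5/2) = 2/5.

2/5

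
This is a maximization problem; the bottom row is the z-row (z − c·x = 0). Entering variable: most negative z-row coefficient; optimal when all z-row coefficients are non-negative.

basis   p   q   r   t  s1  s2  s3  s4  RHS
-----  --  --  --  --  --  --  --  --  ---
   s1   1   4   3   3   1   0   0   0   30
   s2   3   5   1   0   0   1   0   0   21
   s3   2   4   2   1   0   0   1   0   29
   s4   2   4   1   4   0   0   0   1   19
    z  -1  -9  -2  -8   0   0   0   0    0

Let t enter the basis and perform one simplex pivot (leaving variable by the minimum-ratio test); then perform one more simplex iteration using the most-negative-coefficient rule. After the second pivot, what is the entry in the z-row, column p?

Ratio test on column t — row 1: 30/3 = 10; row 2: entry 0 ≤ 0; row 3: 29/1 = 29; row 4: 19/4 = 19/4. Minimum is 19/4 at row 4 (s4 leaves); pivot element 4.
Divide row 4 by 4; eliminate column t from the other rows.
Second iteration: most negative z-row entry is -1 in column q, so q enters.
Ratio test on column q — row 1: (63/4)/1 = 63/4; row 2: 21/5 = 21/5; row 3: (97/4)/3 = 97/12; row 4: (19/4)/1 = 19/4. Minimum is 21/5 at row 2 (s2 leaves); pivot element 5.
Divide row 2 by 5; eliminate column q from the other rows.
After both pivots, the entry at the z-row, column p is 18/5.

18/5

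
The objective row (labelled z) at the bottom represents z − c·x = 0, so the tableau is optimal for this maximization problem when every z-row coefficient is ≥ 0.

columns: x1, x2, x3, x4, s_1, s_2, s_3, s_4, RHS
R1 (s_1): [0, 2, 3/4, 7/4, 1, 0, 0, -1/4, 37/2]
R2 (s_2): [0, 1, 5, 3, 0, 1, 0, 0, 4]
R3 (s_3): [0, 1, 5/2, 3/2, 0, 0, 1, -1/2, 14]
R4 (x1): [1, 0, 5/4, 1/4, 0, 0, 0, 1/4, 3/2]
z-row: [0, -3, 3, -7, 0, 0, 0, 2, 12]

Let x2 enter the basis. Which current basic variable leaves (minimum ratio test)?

s_2

Column x2 entries and ratios — s_1: (37/2)/2 = 37/4; s_2: 4/1 = 4; s_3: 14/1 = 14; x1: 0 ≤ 0, skip.
Smallest ratio is 4 in the row of s_2, so s_2 leaves.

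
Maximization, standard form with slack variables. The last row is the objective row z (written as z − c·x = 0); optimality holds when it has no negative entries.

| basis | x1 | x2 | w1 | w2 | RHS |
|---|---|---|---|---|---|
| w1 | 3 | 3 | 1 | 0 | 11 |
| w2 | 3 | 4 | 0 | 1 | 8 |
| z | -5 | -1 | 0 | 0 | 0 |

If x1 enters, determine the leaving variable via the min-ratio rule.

Column x1 entries and ratios — w1: 11/3 = 11/3; w2: 8/3 = 8/3.
Smallest ratio is 8/3 in the row of w2, so w2 leaves.

w2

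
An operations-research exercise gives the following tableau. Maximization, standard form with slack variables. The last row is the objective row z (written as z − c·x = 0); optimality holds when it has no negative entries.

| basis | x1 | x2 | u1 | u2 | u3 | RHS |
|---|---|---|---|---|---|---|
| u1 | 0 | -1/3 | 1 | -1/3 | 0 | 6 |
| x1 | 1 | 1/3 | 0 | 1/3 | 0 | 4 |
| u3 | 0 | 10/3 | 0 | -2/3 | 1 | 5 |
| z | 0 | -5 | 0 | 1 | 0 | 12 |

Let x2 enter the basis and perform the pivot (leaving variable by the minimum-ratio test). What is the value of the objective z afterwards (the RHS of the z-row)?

Ratio test on column x2 — row 1: entry -1/3 ≤ 0; row 2: 4/(1/3) = 12; row 3: 5/(10/3) = 3/2. Minimum is 3/2 at row 3 (u3 leaves); pivot element 10/3.
Pivot on row 3; the z-row RHS becomes 12 − (-5)·(3/2) = 39/2.

39/2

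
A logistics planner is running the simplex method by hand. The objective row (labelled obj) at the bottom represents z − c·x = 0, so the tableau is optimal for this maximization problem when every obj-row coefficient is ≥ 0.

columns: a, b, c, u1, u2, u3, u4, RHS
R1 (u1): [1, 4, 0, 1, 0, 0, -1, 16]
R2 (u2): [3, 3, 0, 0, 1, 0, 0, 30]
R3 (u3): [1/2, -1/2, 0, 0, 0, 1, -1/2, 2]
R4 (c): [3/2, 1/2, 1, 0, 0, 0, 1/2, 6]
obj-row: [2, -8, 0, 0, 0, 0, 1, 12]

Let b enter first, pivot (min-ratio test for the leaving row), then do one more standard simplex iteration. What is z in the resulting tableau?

Ratio test on column b — row 1: 16/4 = 4; row 2: 30/3 = 10; row 3: entry -1/2 ≤ 0; row 4: 6/(1/2) = 12. Minimum is 4 at row 1 (u1 leaves); pivot element 4.
Pivot on row 1; the obj-row RHS becomes 12 − (-8)·4 = 44.
Next entering variable (most negative obj-row entry -1): u4.
Ratio test on column u4 — row 1: entry -1/4 ≤ 0; row 2: 18/(3/4) = 24; row 3: entry -5/8 ≤ 0; row 4: 4/(5/8) = 32/5. Minimum is 32/5 at row 4 (c leaves); pivot element 5/8.
After the second pivot the obj-row RHS is 44 − (-1)·(32/5) = 252/5.

252/5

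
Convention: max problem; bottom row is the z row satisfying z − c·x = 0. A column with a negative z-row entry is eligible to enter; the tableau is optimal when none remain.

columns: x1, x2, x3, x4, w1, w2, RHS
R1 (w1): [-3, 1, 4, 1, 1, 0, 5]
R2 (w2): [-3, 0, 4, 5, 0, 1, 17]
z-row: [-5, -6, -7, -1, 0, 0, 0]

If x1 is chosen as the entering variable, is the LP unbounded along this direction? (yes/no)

Every constraint-row entry in column x1 is ≤ 0, so increasing x1 is unbounded.

yes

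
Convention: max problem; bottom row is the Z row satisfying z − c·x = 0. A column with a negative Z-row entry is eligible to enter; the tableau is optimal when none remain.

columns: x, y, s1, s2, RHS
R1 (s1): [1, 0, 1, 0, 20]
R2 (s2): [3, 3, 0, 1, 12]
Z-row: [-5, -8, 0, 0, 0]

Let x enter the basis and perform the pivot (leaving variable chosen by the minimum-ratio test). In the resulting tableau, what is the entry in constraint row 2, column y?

Ratio test on column x — row 1: 20/1 = 20; row 2: 12/3 = 4. Minimum is 4 at row 2 (s2 leaves); pivot element 3.
Divide row 2 by 3; eliminate column x from the other rows.
In the new row 2, the y entry is the old entry divided by the pivot: 3/3 = 1.

1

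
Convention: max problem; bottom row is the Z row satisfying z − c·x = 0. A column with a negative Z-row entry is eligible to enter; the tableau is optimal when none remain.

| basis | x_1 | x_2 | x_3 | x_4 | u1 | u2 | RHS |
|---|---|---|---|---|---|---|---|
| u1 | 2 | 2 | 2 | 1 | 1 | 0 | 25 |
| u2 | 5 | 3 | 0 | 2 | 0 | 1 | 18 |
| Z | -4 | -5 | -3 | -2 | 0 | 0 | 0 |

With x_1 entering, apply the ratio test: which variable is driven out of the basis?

Column x_1 entries and ratios — u1: 25/2 = 25/2; u2: 18/5 = 18/5.
Smallest ratio is 18/5 in the row of u2, so u2 leaves.

u2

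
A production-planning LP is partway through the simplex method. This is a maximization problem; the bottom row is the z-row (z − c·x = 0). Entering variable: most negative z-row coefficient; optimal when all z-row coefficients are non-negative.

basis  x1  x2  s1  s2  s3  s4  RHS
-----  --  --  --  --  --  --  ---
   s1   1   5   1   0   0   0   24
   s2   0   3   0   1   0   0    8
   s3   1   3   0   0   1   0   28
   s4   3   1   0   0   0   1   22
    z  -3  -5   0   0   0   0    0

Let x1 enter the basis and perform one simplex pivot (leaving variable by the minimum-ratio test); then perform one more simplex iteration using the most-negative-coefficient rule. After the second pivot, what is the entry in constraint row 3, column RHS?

122/9

Ratio test on column x1 — row 1: 24/1 = 24; row 2: entry 0 ≤ 0; row 3: 28/1 = 28; row 4: 22/3 = 22/3. Minimum is 22/3 at row 4 (s4 leaves); pivot element 3.
Divide row 4 by 3; eliminate column x1 from the other rows.
Second iteration: most negative z-row entry is -4 in column x2, so x2 enters.
Ratio test on column x2 — row 1: (50/3)/(14/3) = 25/7; row 2: 8/3 = 8/3; row 3: (62/3)/(8/3) = 31/4; row 4: (22/3)/(1/3) = 22. Minimum is 8/3 at row 2 (s2 leaves); pivot element 3.
Divide row 2 by 3; eliminate column x2 from the other rows.
After both pivots, the entry at constraint row 3, column RHS is 122/9.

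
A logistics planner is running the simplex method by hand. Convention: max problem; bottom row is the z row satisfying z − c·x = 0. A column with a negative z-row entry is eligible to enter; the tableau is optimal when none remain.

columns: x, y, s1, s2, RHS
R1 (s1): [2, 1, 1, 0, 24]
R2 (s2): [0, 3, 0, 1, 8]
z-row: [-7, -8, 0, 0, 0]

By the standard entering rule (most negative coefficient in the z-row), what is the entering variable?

Negative z-row entries: x: -7, y: -8.
The most negative is -8 in column y, so y enters.

y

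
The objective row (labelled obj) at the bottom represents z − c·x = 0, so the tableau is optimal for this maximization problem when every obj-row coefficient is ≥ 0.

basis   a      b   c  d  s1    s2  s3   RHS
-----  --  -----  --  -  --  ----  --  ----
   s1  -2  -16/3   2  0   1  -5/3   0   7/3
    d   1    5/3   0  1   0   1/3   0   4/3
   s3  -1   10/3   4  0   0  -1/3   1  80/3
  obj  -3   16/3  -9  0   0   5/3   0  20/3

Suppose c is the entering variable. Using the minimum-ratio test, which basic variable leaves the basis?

s1

Column c entries and ratios — s1: (7/3)/2 = 7/6; d: 0 ≤ 0, skip; s3: (80/3)/4 = 20/3.
Smallest ratio is 7/6 in the row of s1, so s1 leaves.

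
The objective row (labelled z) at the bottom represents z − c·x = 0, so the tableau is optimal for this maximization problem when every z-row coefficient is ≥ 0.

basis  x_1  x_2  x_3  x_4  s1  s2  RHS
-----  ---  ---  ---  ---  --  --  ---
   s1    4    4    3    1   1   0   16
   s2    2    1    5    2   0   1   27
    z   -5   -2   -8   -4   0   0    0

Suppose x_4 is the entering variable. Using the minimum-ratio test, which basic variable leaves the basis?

s2

Column x_4 entries and ratios — s1: 16/1 = 16; s2: 27/2 = 27/2.
Smallest ratio is 27/2 in the row of s2, so s2 leaves.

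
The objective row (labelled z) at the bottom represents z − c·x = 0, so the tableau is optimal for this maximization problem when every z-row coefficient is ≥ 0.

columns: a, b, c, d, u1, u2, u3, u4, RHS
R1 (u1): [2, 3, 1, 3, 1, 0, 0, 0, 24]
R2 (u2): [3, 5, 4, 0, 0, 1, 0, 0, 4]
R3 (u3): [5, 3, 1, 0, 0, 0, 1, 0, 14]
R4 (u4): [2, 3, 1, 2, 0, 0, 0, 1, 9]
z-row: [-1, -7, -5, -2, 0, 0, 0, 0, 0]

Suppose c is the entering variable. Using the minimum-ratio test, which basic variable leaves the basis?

Column c entries and ratios — u1: 24/1 = 24; u2: 4/4 = 1; u3: 14/1 = 14; u4: 9/1 = 9.
Smallest ratio is 1 in the row of u2, so u2 leaves.

u2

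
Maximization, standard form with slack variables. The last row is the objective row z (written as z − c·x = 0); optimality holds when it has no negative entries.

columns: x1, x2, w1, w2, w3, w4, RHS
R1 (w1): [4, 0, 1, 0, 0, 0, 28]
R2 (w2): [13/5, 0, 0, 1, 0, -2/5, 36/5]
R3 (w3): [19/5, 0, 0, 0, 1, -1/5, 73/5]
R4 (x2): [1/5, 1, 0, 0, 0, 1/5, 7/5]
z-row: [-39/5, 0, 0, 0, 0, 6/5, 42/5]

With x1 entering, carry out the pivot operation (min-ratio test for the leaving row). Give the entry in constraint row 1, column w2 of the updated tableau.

-20/13

Ratio test on column x1 — row 1: 28/4 = 7; row 2: (36/5)/(13/5) = 36/13; row 3: (73/5)/(19/5) = 73/19; row 4: (7/5)/(1/5) = 7. Minimum is 36/13 at row 2 (w2 leaves); pivot element 13/5.
Divide row 2 by 13/5; eliminate column x1 from the other rows.
Row 1 update in column w2: 0 − 4·(5/13) = -20/13.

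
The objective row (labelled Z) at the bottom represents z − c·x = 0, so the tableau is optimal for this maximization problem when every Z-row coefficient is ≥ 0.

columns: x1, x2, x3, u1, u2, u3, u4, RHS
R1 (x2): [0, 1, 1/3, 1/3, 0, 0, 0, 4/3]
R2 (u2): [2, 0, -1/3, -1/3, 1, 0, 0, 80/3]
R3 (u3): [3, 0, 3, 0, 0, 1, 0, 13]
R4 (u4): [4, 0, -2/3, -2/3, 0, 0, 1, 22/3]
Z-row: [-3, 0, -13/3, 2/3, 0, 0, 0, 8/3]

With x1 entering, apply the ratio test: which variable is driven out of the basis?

u4

Column x1 entries and ratios — x2: 0 ≤ 0, skip; u2: (80/3)/2 = 40/3; u3: 13/3 = 13/3; u4: (22/3)/4 = 11/6.
Smallest ratio is 11/6 in the row of u4, so u4 leaves.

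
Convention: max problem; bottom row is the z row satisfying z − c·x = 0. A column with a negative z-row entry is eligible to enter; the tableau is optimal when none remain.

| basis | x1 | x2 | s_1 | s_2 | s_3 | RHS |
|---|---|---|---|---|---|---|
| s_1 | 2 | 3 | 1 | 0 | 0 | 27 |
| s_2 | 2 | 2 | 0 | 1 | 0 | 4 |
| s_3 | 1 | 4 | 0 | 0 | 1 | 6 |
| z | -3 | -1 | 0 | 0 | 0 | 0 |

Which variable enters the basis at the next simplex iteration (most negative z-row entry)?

x1

Negative z-row entries: x1: -3, x2: -1.
The most negative is -3 in column x1, so x1 enters.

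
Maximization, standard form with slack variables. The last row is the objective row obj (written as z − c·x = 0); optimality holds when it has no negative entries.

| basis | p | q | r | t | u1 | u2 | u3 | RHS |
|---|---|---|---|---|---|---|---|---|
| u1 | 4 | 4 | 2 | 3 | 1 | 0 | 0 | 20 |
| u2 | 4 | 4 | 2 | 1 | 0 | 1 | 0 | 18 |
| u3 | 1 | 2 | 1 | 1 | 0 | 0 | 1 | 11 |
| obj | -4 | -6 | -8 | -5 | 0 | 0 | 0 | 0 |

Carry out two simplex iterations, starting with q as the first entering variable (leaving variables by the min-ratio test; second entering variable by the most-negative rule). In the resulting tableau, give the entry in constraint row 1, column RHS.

Ratio test on column q — row 1: 20/4 = 5; row 2: 18/4 = 9/2; row 3: 11/2 = 11/2. Minimum is 9/2 at row 2 (u2 leaves); pivot element 4.
Divide row 2 by 4; eliminate column q from the other rows.
Second iteration: most negative obj-row entry is -5 in column r, so r enters.
Ratio test on column r — row 1: entry 0 ≤ 0; row 2: (9/2)/(1/2) = 9; row 3: entry 0 ≤ 0. Minimum is 9 at row 2 (q leaves); pivot element 1/2.
Divide row 2 by 1/2; eliminate column r from the other rows.
After both pivots, the entry at constraint row 1, column RHS is 2.

2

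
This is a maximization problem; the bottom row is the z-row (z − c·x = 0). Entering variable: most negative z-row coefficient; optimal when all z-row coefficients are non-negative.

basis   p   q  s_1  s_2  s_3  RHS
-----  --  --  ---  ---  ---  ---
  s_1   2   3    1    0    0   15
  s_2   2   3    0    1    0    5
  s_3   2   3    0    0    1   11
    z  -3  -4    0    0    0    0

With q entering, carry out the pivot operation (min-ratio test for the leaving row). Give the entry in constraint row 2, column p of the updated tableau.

2/3

Ratio test on column q — row 1: 15/3 = 5; row 2: 5/3 = 5/3; row 3: 11/3 = 11/3. Minimum is 5/3 at row 2 (s_2 leaves); pivot element 3.
Divide row 2 by 3; eliminate column q from the other rows.
In the new row 2, the p entry is the old entry divided by the pivot: 2/3 = 2/3.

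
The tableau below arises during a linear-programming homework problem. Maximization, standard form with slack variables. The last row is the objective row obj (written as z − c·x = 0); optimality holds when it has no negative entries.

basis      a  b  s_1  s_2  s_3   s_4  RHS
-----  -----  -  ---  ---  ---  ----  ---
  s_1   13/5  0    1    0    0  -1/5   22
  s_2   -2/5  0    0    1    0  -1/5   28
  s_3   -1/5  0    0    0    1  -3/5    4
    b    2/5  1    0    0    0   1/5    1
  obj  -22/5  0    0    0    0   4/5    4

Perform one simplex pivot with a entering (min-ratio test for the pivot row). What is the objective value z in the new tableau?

15

Ratio test on column a — row 1: 22/(13/5) = 110/13; row 2: entry -2/5 ≤ 0; row 3: entry -1/5 ≤ 0; row 4: 1/(2/5) = 5/2. Minimum is 5/2 at row 4 (b leaves); pivot element 2/5.
Pivot on row 4; the obj-row RHS becomes 4 − (-22/5)·(5/2) = 15.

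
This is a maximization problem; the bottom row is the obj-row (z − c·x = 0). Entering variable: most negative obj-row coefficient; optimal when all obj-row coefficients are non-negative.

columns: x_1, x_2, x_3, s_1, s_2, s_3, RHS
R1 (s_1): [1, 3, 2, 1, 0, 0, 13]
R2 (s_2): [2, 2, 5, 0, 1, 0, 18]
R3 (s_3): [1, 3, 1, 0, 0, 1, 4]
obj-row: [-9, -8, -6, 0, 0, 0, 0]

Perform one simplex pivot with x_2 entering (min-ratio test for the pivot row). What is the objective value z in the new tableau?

32/3

Ratio test on column x_2 — row 1: 13/3 = 13/3; row 2: 18/2 = 9; row 3: 4/3 = 4/3. Minimum is 4/3 at row 3 (s_3 leaves); pivot element 3.
Pivot on row 3; the obj-row RHS becomes 0 − (-8)·(4/3) = 32/3.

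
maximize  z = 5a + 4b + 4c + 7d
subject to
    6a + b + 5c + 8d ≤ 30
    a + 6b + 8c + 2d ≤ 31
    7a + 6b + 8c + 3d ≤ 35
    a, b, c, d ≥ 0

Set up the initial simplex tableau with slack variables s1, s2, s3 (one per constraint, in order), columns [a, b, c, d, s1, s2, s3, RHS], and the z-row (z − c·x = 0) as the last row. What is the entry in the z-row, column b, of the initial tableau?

The z-row carries the negated objective coefficients: the b entry is -4.

-4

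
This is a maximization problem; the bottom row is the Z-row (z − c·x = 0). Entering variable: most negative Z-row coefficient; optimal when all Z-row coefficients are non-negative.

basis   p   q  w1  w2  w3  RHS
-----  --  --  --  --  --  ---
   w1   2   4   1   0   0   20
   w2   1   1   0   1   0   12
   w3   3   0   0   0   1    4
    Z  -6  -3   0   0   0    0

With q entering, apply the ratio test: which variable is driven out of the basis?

Column q entries and ratios — w1: 20/4 = 5; w2: 12/1 = 12; w3: 0 ≤ 0, skip.
Smallest ratio is 5 in the row of w1, so w1 leaves.

w1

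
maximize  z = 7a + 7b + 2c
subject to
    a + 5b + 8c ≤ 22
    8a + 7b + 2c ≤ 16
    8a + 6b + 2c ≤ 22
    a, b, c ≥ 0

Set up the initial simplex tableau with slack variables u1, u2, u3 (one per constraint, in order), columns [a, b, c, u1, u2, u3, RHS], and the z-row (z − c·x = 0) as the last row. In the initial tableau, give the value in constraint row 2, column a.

8

Constraint 2 has coefficient 8 on a.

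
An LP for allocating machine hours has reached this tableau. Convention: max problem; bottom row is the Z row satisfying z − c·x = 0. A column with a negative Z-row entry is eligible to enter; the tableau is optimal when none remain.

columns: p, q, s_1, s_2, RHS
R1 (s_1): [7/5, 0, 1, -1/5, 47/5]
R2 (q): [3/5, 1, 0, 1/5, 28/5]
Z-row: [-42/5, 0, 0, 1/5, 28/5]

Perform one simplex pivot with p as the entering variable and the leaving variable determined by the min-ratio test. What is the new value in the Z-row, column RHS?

Ratio test on column p — row 1: (47/5)/(7/5) = 47/7; row 2: (28/5)/(3/5) = 28/3. Minimum is 47/7 at row 1 (s_1 leaves); pivot element 7/5.
Divide row 1 by 7/5; eliminate column p from the other rows.
Z-row update in column RHS: 28/5 − (-42/5)·(47/7) = 62.

62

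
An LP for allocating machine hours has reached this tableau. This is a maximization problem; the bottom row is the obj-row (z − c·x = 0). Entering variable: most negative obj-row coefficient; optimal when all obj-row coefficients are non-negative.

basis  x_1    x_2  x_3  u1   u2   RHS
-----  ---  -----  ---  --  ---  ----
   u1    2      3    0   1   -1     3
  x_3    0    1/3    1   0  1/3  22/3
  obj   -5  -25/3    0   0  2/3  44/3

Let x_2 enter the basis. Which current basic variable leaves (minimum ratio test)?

u1

Column x_2 entries and ratios — u1: 3/3 = 1; x_3: (22/3)/(1/3) = 22.
Smallest ratio is 1 in the row of u1, so u1 leaves.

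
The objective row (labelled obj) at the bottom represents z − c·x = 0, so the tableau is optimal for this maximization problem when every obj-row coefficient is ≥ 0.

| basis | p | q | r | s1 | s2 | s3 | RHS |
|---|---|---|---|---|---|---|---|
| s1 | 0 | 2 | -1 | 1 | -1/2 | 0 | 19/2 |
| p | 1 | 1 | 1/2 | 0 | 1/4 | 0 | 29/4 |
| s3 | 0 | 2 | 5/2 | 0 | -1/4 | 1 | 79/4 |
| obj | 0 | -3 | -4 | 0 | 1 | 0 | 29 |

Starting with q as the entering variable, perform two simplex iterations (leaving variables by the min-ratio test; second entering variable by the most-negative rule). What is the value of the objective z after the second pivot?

57

Ratio test on column q — row 1: (19/2)/2 = 19/4; row 2: (29/4)/1 = 29/4; row 3: (79/4)/2 = 79/8. Minimum is 19/4 at row 1 (s1 leaves); pivot element 2.
Pivot on row 1; the obj-row RHS becomes 29 − (-3)·(19/4) = 173/4.
Next entering variable (most negative obj-row entry -11/2): r.
Ratio test on column r — row 1: entry -1/2 ≤ 0; row 2: (5/2)/1 = 5/2; row 3: (41/4)/(7/2) = 41/14. Minimum is 5/2 at row 2 (p leaves); pivot element 1.
After the second pivot the obj-row RHS is 173/4 − (-11/2)·(5/2) = 57.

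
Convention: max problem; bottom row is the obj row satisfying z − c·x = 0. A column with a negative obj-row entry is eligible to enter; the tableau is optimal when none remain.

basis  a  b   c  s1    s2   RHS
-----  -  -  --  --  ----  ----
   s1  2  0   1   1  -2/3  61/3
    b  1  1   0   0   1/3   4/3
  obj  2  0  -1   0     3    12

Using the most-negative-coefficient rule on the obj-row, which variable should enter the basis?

c

Negative obj-row entries: c: -1.
The most negative is -1 in column c, so c enters.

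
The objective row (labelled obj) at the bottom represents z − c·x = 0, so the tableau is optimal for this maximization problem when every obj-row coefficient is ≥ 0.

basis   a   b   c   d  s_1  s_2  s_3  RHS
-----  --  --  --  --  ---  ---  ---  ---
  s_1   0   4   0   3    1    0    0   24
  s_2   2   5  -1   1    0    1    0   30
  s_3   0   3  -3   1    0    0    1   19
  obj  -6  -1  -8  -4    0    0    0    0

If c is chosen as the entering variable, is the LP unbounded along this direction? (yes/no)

yes

Every constraint-row entry in column c is ≤ 0, so increasing c is unbounded.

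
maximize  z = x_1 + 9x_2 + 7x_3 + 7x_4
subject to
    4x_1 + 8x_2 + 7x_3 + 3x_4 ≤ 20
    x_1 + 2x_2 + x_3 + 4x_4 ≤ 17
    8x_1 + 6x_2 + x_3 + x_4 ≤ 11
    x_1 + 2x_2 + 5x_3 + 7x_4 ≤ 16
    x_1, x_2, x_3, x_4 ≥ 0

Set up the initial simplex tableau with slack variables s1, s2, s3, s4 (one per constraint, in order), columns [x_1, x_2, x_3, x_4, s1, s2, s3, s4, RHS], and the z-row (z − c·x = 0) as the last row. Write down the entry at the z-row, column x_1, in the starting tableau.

-1

The z-row carries the negated objective coefficients: the x_1 entry is -1.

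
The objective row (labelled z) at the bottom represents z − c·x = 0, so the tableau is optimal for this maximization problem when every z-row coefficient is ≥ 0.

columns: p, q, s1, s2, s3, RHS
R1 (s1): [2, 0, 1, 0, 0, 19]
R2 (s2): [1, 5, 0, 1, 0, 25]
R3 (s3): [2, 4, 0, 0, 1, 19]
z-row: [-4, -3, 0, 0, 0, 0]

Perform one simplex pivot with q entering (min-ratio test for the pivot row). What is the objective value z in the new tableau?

57/4

Ratio test on column q — row 1: entry 0 ≤ 0; row 2: 25/5 = 5; row 3: 19/4 = 19/4. Minimum is 19/4 at row 3 (s3 leaves); pivot element 4.
Pivot on row 3; the z-row RHS becomes 0 − (-3)·(19/4) = 57/4.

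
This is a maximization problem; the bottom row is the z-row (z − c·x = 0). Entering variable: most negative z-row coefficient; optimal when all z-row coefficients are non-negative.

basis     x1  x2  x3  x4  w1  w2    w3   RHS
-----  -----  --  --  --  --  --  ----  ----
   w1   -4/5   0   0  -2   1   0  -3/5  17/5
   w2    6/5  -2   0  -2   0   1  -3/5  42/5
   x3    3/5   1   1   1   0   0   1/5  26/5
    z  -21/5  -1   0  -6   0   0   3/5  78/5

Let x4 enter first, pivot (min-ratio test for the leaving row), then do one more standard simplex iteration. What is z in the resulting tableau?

Ratio test on column x4 — row 1: entry -2 ≤ 0; row 2: entry -2 ≤ 0; row 3: (26/5)/1 = 26/5. Minimum is 26/5 at row 3 (x3 leaves); pivot element 1.
Pivot on row 3; the z-row RHS becomes 78/5 − (-6)·(26/5) = 234/5.
Next entering variable (most negative z-row entry -3/5): x1.
Ratio test on column x1 — row 1: (69/5)/(2/5) = 69/2; row 2: (94/5)/(12/5) = 47/6; row 3: (26/5)/(3/5) = 26/3. Minimum is 47/6 at row 2 (w2 leaves); pivot element 12/5.
After the second pivot the z-row RHS is 234/5 − (-3/5)·(47/6) = 103/2.

103/2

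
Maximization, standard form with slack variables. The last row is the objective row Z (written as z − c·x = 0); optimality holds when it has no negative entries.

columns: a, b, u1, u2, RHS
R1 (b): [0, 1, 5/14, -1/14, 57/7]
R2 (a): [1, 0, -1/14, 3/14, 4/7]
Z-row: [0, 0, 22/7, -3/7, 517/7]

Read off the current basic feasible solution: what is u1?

u1 is not in the basis, so in the current basic feasible solution u1 = 0.

0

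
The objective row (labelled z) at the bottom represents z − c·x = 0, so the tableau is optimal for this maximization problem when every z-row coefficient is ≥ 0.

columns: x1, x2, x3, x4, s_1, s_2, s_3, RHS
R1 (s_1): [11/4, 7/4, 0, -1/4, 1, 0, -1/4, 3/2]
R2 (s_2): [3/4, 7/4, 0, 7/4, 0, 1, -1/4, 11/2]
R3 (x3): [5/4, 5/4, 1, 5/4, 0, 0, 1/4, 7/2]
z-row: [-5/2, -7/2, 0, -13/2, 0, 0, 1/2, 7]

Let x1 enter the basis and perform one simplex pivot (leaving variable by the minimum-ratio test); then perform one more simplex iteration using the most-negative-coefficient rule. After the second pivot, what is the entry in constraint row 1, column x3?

Ratio test on column x1 — row 1: (3/2)/(11/4) = 6/11; row 2: (11/2)/(3/4) = 22/3; row 3: (7/2)/(5/4) = 14/5. Minimum is 6/11 at row 1 (s_1 leaves); pivot element 11/4.
Divide row 1 by 11/4; eliminate column x1 from the other rows.
Second iteration: most negative z-row entry is -74/11 in column x4, so x4 enters.
Ratio test on column x4 — row 1: entry -1/11 ≤ 0; row 2: (56/11)/(20/11) = 14/5; row 3: (31/11)/(15/11) = 31/15. Minimum is 31/15 at row 3 (x3 leaves); pivot element 15/11.
Divide row 3 by 15/11; eliminate column x4 from the other rows.
After both pivots, the entry at constraint row 1, column x3 is 1/15.

1/15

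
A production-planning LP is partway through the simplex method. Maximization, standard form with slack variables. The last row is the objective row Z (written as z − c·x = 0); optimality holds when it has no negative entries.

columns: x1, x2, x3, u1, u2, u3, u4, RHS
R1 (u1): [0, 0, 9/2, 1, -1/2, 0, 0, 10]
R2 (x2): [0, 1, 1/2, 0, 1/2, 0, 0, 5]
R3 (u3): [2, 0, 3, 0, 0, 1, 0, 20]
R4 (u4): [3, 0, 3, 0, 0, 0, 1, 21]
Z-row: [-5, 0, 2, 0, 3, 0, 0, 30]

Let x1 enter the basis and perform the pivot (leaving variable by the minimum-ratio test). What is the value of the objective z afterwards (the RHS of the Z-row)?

65

Ratio test on column x1 — row 1: entry 0 ≤ 0; row 2: entry 0 ≤ 0; row 3: 20/2 = 10; row 4: 21/3 = 7. Minimum is 7 at row 4 (u4 leaves); pivot element 3.
Pivot on row 4; the Z-row RHS becomes 30 − (-5)·7 = 65.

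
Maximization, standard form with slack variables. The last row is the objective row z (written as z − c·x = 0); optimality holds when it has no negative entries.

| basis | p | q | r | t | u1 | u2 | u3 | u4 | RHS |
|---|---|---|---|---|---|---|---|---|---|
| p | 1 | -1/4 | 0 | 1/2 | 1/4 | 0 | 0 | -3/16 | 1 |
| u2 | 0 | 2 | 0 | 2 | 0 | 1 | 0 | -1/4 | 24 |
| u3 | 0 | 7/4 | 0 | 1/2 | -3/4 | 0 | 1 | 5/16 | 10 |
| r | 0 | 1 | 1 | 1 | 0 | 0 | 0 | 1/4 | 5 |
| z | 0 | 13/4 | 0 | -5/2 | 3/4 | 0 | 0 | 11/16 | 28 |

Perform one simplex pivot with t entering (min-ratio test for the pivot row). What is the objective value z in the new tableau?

33

Ratio test on column t — row 1: 1/(1/2) = 2; row 2: 24/2 = 12; row 3: 10/(1/2) = 20; row 4: 5/1 = 5. Minimum is 2 at row 1 (p leaves); pivot element 1/2.
Pivot on row 1; the z-row RHS becomes 28 − (-5/2)·2 = 33.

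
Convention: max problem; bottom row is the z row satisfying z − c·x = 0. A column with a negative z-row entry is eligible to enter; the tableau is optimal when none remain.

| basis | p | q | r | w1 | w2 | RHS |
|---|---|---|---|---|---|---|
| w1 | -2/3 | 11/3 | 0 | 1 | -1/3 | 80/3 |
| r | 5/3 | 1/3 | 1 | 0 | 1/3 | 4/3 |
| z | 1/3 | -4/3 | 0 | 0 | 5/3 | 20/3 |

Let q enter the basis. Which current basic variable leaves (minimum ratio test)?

r

Column q entries and ratios — w1: (80/3)/(11/3) = 80/11; r: (4/3)/(1/3) = 4.
Smallest ratio is 4 in the row of r, so r leaves.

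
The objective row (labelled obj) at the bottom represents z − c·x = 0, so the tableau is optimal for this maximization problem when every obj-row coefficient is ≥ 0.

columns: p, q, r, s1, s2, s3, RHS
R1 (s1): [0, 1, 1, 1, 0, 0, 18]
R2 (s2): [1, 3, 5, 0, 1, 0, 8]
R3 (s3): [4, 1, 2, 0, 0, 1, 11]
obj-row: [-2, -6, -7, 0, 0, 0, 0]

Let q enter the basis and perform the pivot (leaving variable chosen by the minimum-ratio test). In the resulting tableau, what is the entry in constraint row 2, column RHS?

Ratio test on column q — row 1: 18/1 = 18; row 2: 8/3 = 8/3; row 3: 11/1 = 11. Minimum is 8/3 at row 2 (s2 leaves); pivot element 3.
Divide row 2 by 3; eliminate column q from the other rows.
In the new row 2, the RHS entry is the old entry divided by the pivot: 8/3 = 8/3.

8/3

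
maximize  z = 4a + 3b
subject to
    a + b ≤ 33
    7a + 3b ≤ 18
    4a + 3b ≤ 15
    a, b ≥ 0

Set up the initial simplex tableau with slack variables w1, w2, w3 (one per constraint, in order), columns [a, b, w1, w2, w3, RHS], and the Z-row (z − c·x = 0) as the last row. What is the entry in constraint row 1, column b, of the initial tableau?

1

Constraint 1 has coefficient 1 on b.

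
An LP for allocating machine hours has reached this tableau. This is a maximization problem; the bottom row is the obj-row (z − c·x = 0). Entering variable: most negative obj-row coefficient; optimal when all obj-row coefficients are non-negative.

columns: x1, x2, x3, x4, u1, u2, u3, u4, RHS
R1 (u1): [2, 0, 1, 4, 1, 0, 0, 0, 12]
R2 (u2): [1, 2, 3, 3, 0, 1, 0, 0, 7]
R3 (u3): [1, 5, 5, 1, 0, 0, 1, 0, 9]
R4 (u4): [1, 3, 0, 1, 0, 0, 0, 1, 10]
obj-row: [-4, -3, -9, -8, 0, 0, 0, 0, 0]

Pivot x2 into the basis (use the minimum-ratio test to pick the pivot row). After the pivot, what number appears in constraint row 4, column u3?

Ratio test on column x2 — row 1: entry 0 ≤ 0; row 2: 7/2 = 7/2; row 3: 9/5 = 9/5; row 4: 10/3 = 10/3. Minimum is 9/5 at row 3 (u3 leaves); pivot element 5.
Divide row 3 by 5; eliminate column x2 from the other rows.
Row 4 update in column u3: 0 − 3·(1/5) = -3/5.

-3/5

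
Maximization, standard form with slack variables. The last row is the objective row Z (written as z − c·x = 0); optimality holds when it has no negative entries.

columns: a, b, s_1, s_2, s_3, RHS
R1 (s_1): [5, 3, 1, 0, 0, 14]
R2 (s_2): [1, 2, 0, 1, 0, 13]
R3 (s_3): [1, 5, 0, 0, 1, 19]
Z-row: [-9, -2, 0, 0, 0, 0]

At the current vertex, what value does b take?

0

b is not in the basis, so in the current basic feasible solution b = 0.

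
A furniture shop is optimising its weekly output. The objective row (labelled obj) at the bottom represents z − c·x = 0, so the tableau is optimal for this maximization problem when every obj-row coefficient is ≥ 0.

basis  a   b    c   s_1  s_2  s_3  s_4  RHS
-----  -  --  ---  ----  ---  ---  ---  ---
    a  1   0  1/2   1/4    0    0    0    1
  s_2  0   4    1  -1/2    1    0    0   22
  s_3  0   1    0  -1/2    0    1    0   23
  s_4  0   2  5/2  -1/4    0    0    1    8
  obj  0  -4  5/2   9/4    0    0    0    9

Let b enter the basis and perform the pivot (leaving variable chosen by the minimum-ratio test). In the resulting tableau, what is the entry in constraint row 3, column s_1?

-3/8

Ratio test on column b — row 1: entry 0 ≤ 0; row 2: 22/4 = 11/2; row 3: 23/1 = 23; row 4: 8/2 = 4. Minimum is 4 at row 4 (s_4 leaves); pivot element 2.
Divide row 4 by 2; eliminate column b from the other rows.
Row 3 update in column s_1: -1/2 − 1·(-1/8) = -3/8.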